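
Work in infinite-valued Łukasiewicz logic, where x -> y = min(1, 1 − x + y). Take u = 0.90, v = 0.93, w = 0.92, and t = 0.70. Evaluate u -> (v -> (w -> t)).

w -> t = min(1, 1 − 0.92 + 0.70) = min(1, 0.78) = 0.78
v -> (w -> t) = min(1, 1 − 0.93 + 0.78) = min(1, 0.85) = 0.85
u -> (v -> (w -> t)) = min(1, 1 − 0.90 + 0.85) = min(1, 0.95) = 0.95

0.95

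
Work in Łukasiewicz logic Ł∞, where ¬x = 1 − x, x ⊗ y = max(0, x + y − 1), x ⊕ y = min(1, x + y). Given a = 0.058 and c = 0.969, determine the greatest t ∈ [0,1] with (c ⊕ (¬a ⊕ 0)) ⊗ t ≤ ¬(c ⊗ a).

0.973

¬a = 1 − 0.058 = 0.942
¬a ⊕ 0 = min(1, 0.942 + 0.000) = min(1, 0.942) = 0.942
c ⊕ (¬a ⊕ 0) = min(1, 0.969 + 0.942) = min(1, 1.911) = 1.000
So the left factor is c ⊕ (¬a ⊕ 0) = 1.000.
c ⊗ a = max(0, 0.969 + 0.058 − 1) = max(0, 0.027) = 0.027
¬(c ⊗ a) = 1 − 0.027 = 0.973
So the right-hand bound is ¬(c ⊗ a) = 0.973.
The residuum of the Łukasiewicz t-norm gives the supremum: min(1, 1 − 1.000 + 0.973).
1 − 1.000 + 0.973 = 0.973, so t = min(1, 0.973) = 0.973.
Check: 1.000 ⊗ 0.973 = max(0, 0.973) = 0.973 ≤ 0.973.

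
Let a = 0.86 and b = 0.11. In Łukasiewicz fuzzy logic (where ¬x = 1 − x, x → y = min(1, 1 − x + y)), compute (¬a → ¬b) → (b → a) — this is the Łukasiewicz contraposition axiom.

¬a = 1 − 0.86 = 0.14
¬b = 1 − 0.11 = 0.89
¬a → ¬b = min(1, 1 − 0.14 + 0.89) = min(1, 1.75) = 1.00
b → a = min(1, 1 − 0.11 + 0.86) = min(1, 1.75) = 1.00
(¬a → ¬b) → (b → a) = min(1, 1 − 1.00 + 1.00) = min(1, 1.00) = 1.00
(As expected: an axiom of Ł∞, always 1.)

1.00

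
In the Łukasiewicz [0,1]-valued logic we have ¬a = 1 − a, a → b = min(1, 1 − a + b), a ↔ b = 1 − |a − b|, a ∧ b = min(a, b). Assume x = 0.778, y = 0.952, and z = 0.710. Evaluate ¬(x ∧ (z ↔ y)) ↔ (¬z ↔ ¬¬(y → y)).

0.952

z ↔ y = 1 − |0.710 − 0.952| = 1 − 0.242 = 0.758
x ∧ (z ↔ y) = min(0.778, 0.758) = 0.758
¬(x ∧ (z ↔ y)) = 1 − 0.758 = 0.242
¬z = 1 − 0.710 = 0.290
y → y = min(1, 1 − 0.952 + 0.952) = min(1, 1.000) = 1.000
¬(y → y) = 1 − 1.000 = 0.000
¬¬(y → y) = 1 − 0.000 = 1.000
¬z ↔ ¬¬(y → y) = 1 − |0.290 − 1.000| = 1 − 0.710 = 0.290
¬(x ∧ (z ↔ y)) ↔ (¬z ↔ ¬¬(y → y)) = 1 − |0.242 − 0.290| = 1 − 0.048 = 0.952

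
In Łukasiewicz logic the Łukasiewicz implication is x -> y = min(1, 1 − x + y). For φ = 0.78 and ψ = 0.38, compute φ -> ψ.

0.60

φ -> ψ = min(1, 1 − 0.78 + 0.38) = min(1, 0.60) = 0.60
For comparison, the Gödel implication (1 if x ≤ y else y) would give 0.38.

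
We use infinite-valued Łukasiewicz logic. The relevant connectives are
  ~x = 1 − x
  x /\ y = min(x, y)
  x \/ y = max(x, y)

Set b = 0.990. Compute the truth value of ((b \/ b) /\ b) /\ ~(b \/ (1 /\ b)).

b \/ b = max(0.990, 0.990) = 0.990
(b \/ b) /\ b = min(0.990, 0.990) = 0.990
1 /\ b = min(1.000, 0.990) = 0.990
b \/ (1 /\ b) = max(0.990, 0.990) = 0.990
~(b \/ (1 /\ b)) = 1 − 0.990 = 0.010
((b \/ b) /\ b) /\ ~(b \/ (1 /\ b)) = min(0.990, 0.010) = 0.010

0.010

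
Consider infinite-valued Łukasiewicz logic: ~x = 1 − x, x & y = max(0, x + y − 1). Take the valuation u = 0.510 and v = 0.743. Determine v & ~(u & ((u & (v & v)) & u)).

0.743

v & v = max(0, 0.743 + 0.743 − 1) = max(0, 0.486) = 0.486
u & (v & v) = max(0, 0.510 + 0.486 − 1) = max(0, -0.004) = 0.000
(u & (v & v)) & u = max(0, 0.000 + 0.510 − 1) = max(0, -0.490) = 0.000
u & ((u & (v & v)) & u) = max(0, 0.510 + 0.000 − 1) = max(0, -0.490) = 0.000
~(u & ((u & (v & v)) & u)) = 1 − 0.000 = 1.000
v & ~(u & ((u & (v & v)) & u)) = max(0, 0.743 + 1.000 − 1) = max(0, 0.743) = 0.743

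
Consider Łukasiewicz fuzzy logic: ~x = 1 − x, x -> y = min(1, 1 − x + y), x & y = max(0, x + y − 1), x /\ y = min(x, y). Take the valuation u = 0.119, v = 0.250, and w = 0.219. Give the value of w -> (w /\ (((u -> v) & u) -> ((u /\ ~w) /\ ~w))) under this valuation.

1.000

u -> v = min(1, 1 − 0.119 + 0.250) = min(1, 1.131) = 1.000
(u -> v) & u = max(0, 1.000 + 0.119 − 1) = max(0, 0.119) = 0.119
~w = 1 − 0.219 = 0.781
u /\ ~w = min(0.119, 0.781) = 0.119
(u /\ ~w) /\ ~w = min(0.119, 0.781) = 0.119
((u -> v) & u) -> ((u /\ ~w) /\ ~w) = min(1, 1 − 0.119 + 0.119) = min(1, 1.000) = 1.000
w /\ (((u -> v) & u) -> ((u /\ ~w) /\ ~w)) = min(0.219, 1.000) = 0.219
w -> (w /\ (((u -> v) & u) -> ((u /\ ~w) /\ ~w))) = min(1, 1 − 0.219 + 0.219) = min(1, 1.000) = 1.000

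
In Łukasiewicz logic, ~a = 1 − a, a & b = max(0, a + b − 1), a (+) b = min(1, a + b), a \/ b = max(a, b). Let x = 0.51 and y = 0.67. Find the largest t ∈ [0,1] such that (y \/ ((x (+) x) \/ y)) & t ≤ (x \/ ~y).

x (+) x = min(1, 0.51 + 0.51) = min(1, 1.02) = 1.00
(x (+) x) \/ y = max(1.00, 0.67) = 1.00
y \/ ((x (+) x) \/ y) = max(0.67, 1.00) = 1.00
So the left factor is y \/ ((x (+) x) \/ y) = 1.00.
~y = 1 − 0.67 = 0.33
x \/ ~y = max(0.51, 0.33) = 0.51
So the right-hand bound is x \/ ~y = 0.51.
The residuum of the Łukasiewicz t-norm gives the supremum: min(1, 1 − 1.00 + 0.51).
1 − 1.00 + 0.51 = 0.51, so t = min(1, 0.51) = 0.51.
Check: 1.00 & 0.51 = max(0, 0.51) = 0.51 ≤ 0.51.

0.51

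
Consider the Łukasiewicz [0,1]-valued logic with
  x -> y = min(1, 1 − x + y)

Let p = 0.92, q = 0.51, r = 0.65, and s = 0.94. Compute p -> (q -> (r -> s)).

1.00

r -> s = min(1, 1 − 0.65 + 0.94) = min(1, 1.29) = 1.00
q -> (r -> s) = min(1, 1 − 0.51 + 1.00) = min(1, 1.49) = 1.00
p -> (q -> (r -> s)) = min(1, 1 − 0.92 + 1.00) = min(1, 1.08) = 1.00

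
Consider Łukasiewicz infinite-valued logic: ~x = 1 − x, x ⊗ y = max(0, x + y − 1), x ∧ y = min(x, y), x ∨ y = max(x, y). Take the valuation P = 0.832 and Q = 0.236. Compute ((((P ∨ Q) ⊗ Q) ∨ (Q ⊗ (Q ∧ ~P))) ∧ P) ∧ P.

P ∨ Q = max(0.832, 0.236) = 0.832
(P ∨ Q) ⊗ Q = max(0, 0.832 + 0.236 − 1) = max(0, 0.068) = 0.068
~P = 1 − 0.832 = 0.168
Q ∧ ~P = min(0.236, 0.168) = 0.168
Q ⊗ (Q ∧ ~P) = max(0, 0.236 + 0.168 − 1) = max(0, -0.596) = 0.000
((P ∨ Q) ⊗ Q) ∨ (Q ⊗ (Q ∧ ~P)) = max(0.068, 0.000) = 0.068
(((P ∨ Q) ⊗ Q) ∨ (Q ⊗ (Q ∧ ~P))) ∧ P = min(0.068, 0.832) = 0.068
((((P ∨ Q) ⊗ Q) ∨ (Q ⊗ (Q ∧ ~P))) ∧ P) ∧ P = min(0.068, 0.832) = 0.068

0.068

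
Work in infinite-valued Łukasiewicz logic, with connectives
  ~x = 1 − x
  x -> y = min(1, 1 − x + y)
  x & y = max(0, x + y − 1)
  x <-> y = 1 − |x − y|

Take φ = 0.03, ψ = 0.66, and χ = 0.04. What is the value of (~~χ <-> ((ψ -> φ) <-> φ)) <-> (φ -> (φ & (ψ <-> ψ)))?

~χ = 1 − 0.04 = 0.96
~~χ = 1 − 0.96 = 0.04
ψ -> φ = min(1, 1 − 0.66 + 0.03) = min(1, 0.37) = 0.37
(ψ -> φ) <-> φ = 1 − |0.37 − 0.03| = 1 − 0.34 = 0.66
~~χ <-> ((ψ -> φ) <-> φ) = 1 − |0.04 − 0.66| = 1 − 0.62 = 0.38
ψ <-> ψ = 1 − |0.66 − 0.66| = 1 − 0.00 = 1.00
φ & (ψ <-> ψ) = max(0, 0.03 + 1.00 − 1) = max(0, 0.03) = 0.03
φ -> (φ & (ψ <-> ψ)) = min(1, 1 − 0.03 + 0.03) = min(1, 1.00) = 1.00
(~~χ <-> ((ψ -> φ) <-> φ)) <-> (φ -> (φ & (ψ <-> ψ))) = 1 − |0.38 − 1.00| = 1 − 0.62 = 0.38

0.38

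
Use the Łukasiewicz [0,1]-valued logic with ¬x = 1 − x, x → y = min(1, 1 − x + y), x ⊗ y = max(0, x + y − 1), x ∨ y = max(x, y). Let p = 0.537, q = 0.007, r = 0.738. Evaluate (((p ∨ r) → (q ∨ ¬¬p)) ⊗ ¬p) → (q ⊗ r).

0.738

p ∨ r = max(0.537, 0.738) = 0.738
¬p = 1 − 0.537 = 0.463
¬¬p = 1 − 0.463 = 0.537
q ∨ ¬¬p = max(0.007, 0.537) = 0.537
(p ∨ r) → (q ∨ ¬¬p) = min(1, 1 − 0.738 + 0.537) = min(1, 0.799) = 0.799
((p ∨ r) → (q ∨ ¬¬p)) ⊗ ¬p = max(0, 0.799 + 0.463 − 1) = max(0, 0.262) = 0.262
q ⊗ r = max(0, 0.007 + 0.738 − 1) = max(0, -0.255) = 0.000
(((p ∨ r) → (q ∨ ¬¬p)) ⊗ ¬p) → (q ⊗ r) = min(1, 1 − 0.262 + 0.000) = min(1, 0.738) = 0.738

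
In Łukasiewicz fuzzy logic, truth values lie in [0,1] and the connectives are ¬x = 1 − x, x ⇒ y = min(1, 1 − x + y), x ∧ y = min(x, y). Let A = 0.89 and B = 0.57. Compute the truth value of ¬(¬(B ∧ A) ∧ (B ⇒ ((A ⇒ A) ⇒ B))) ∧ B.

0.57

B ∧ A = min(0.57, 0.89) = 0.57
¬(B ∧ A) = 1 − 0.57 = 0.43
A ⇒ A = min(1, 1 − 0.89 + 0.89) = min(1, 1.00) = 1.00
(A ⇒ A) ⇒ B = min(1, 1 − 1.00 + 0.57) = min(1, 0.57) = 0.57
B ⇒ ((A ⇒ A) ⇒ B) = min(1, 1 − 0.57 + 0.57) = min(1, 1.00) = 1.00
¬(B ∧ A) ∧ (B ⇒ ((A ⇒ A) ⇒ B)) = min(0.43, 1.00) = 0.43
¬(¬(B ∧ A) ∧ (B ⇒ ((A ⇒ A) ⇒ B))) = 1 − 0.43 = 0.57
¬(¬(B ∧ A) ∧ (B ⇒ ((A ⇒ A) ⇒ B))) ∧ B = min(0.57, 0.57) = 0.57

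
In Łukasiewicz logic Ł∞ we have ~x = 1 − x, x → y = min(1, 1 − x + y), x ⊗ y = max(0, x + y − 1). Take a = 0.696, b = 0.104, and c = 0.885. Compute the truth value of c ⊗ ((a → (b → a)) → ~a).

b → a = min(1, 1 − 0.104 + 0.696) = min(1, 1.592) = 1.000
a → (b → a) = min(1, 1 − 0.696 + 1.000) = min(1, 1.304) = 1.000
~a = 1 − 0.696 = 0.304
(a → (b → a)) → ~a = min(1, 1 − 1.000 + 0.304) = min(1, 0.304) = 0.304
c ⊗ ((a → (b → a)) → ~a) = max(0, 0.885 + 0.304 − 1) = max(0, 0.189) = 0.189

0.189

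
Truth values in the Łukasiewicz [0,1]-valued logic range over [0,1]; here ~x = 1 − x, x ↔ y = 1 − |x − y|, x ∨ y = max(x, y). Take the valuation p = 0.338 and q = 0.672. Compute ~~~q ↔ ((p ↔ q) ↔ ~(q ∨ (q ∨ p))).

0.666

~q = 1 − 0.672 = 0.328
~~q = 1 − 0.328 = 0.672
~~~q = 1 − 0.672 = 0.328
p ↔ q = 1 − |0.338 − 0.672| = 1 − 0.334 = 0.666
q ∨ p = max(0.672, 0.338) = 0.672
q ∨ (q ∨ p) = max(0.672, 0.672) = 0.672
~(q ∨ (q ∨ p)) = 1 − 0.672 = 0.328
(p ↔ q) ↔ ~(q ∨ (q ∨ p)) = 1 − |0.666 − 0.328| = 1 − 0.338 = 0.662
~~~q ↔ ((p ↔ q) ↔ ~(q ∨ (q ∨ p))) = 1 − |0.328 − 0.662| = 1 − 0.334 = 0.666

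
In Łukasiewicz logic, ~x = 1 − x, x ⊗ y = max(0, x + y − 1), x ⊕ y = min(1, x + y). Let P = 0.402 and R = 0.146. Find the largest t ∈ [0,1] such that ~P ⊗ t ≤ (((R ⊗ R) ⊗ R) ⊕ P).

0.804

~P = 1 − 0.402 = 0.598
So the left factor is ~P = 0.598.
R ⊗ R = max(0, 0.146 + 0.146 − 1) = max(0, -0.708) = 0.000
(R ⊗ R) ⊗ R = max(0, 0.000 + 0.146 − 1) = max(0, -0.854) = 0.000
((R ⊗ R) ⊗ R) ⊕ P = min(1, 0.000 + 0.402) = min(1, 0.402) = 0.402
So the right-hand bound is ((R ⊗ R) ⊗ R) ⊕ P = 0.402.
The residuum of the Łukasiewicz t-norm gives the supremum: min(1, 1 − 0.598 + 0.402).
1 − 0.598 + 0.402 = 0.804, so t = min(1, 0.804) = 0.804.
Check: 0.598 ⊗ 0.804 = max(0, 0.402) = 0.402 ≤ 0.402.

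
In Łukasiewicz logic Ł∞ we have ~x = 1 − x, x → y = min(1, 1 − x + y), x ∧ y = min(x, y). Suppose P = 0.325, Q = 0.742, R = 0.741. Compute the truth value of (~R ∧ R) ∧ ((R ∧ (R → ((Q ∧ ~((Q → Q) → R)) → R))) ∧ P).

0.259

~R = 1 − 0.741 = 0.259
~R ∧ R = min(0.259, 0.741) = 0.259
Q → Q = min(1, 1 − 0.742 + 0.742) = min(1, 1.000) = 1.000
(Q → Q) → R = min(1, 1 − 1.000 + 0.741) = min(1, 0.741) = 0.741
~((Q → Q) → R) = 1 − 0.741 = 0.259
Q ∧ ~((Q → Q) → R) = min(0.742, 0.259) = 0.259
(Q ∧ ~((Q → Q) → R)) → R = min(1, 1 − 0.259 + 0.741) = min(1, 1.482) = 1.000
R → ((Q ∧ ~((Q → Q) → R)) → R) = min(1, 1 − 0.741 + 1.000) = min(1, 1.259) = 1.000
R ∧ (R → ((Q ∧ ~((Q → Q) → R)) → R)) = min(0.741, 1.000) = 0.741
(R ∧ (R → ((Q ∧ ~((Q → Q) → R)) → R))) ∧ P = min(0.741, 0.325) = 0.325
(~R ∧ R) ∧ ((R ∧ (R → ((Q ∧ ~((Q → Q) → R)) → R))) ∧ P) = min(0.259, 0.325) = 0.259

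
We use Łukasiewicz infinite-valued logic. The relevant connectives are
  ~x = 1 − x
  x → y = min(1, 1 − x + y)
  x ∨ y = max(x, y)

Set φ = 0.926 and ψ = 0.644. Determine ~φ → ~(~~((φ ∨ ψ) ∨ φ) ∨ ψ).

1.000

~φ = 1 − 0.926 = 0.074
φ ∨ ψ = max(0.926, 0.644) = 0.926
(φ ∨ ψ) ∨ φ = max(0.926, 0.926) = 0.926
~((φ ∨ ψ) ∨ φ) = 1 − 0.926 = 0.074
~~((φ ∨ ψ) ∨ φ) = 1 − 0.074 = 0.926
~~((φ ∨ ψ) ∨ φ) ∨ ψ = max(0.926, 0.644) = 0.926
~(~~((φ ∨ ψ) ∨ φ) ∨ ψ) = 1 − 0.926 = 0.074
~φ → ~(~~((φ ∨ ψ) ∨ φ) ∨ ψ) = min(1, 1 − 0.074 + 0.074) = min(1, 1.000) = 1.000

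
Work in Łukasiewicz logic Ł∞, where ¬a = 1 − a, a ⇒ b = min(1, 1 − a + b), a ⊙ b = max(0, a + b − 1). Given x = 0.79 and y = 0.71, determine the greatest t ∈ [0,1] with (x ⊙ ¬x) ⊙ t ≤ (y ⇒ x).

1.00

¬x = 1 − 0.79 = 0.21
x ⊙ ¬x = max(0, 0.79 + 0.21 − 1) = max(0, 0.00) = 0.00
So the left factor is x ⊙ ¬x = 0.00.
y ⇒ x = min(1, 1 − 0.71 + 0.79) = min(1, 1.08) = 1.00
So the right-hand bound is y ⇒ x = 1.00.
The residuum of the Łukasiewicz t-norm gives the supremum: min(1, 1 − 0.00 + 1.00).
1 − 0.00 + 1.00 = 2.00, so t = min(1, 2.00) = 1.00.
Check: 0.00 ⊙ 1.00 = max(0, 0.00) = 0.00 ≤ 1.00.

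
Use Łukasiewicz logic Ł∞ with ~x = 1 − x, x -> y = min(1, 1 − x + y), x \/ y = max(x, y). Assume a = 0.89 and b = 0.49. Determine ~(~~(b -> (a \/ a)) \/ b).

a \/ a = max(0.89, 0.89) = 0.89
b -> (a \/ a) = min(1, 1 − 0.49 + 0.89) = min(1, 1.40) = 1.00
~(b -> (a \/ a)) = 1 − 1.00 = 0.00
~~(b -> (a \/ a)) = 1 − 0.00 = 1.00
~~(b -> (a \/ a)) \/ b = max(1.00, 0.49) = 1.00
~(~~(b -> (a \/ a)) \/ b) = 1 − 1.00 = 0.00

0.00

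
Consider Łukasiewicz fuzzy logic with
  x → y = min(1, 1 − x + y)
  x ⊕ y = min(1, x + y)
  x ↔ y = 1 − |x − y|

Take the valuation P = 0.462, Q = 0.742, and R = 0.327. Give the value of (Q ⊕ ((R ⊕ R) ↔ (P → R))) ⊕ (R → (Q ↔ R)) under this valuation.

R ⊕ R = min(1, 0.327 + 0.327) = min(1, 0.654) = 0.654
P → R = min(1, 1 − 0.462 + 0.327) = min(1, 0.865) = 0.865
(R ⊕ R) ↔ (P → R) = 1 − |0.654 − 0.865| = 1 − 0.211 = 0.789
Q ⊕ ((R ⊕ R) ↔ (P → R)) = min(1, 0.742 + 0.789) = min(1, 1.531) = 1.000
Q ↔ R = 1 − |0.742 − 0.327| = 1 − 0.415 = 0.585
R → (Q ↔ R) = min(1, 1 − 0.327 + 0.585) = min(1, 1.258) = 1.000
(Q ⊕ ((R ⊕ R) ↔ (P → R))) ⊕ (R → (Q ↔ R)) = min(1, 1.000 + 1.000) = min(1, 2.000) = 1.000

1.000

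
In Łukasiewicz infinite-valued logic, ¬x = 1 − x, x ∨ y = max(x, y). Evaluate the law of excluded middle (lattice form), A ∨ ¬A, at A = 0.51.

0.51

¬A = 1 − 0.51 = 0.49
A ∨ ¬A = max(0.51, 0.49) = 0.51
(The value 0.51 < 1 shows this instance is not satisfied; not a Ł∞-tautology — its value is max(a, 1−a).)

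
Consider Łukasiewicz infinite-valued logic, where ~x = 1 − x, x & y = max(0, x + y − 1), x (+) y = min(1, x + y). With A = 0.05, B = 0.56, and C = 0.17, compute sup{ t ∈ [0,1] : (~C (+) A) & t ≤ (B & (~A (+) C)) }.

~C = 1 − 0.17 = 0.83
~C (+) A = min(1, 0.83 + 0.05) = min(1, 0.88) = 0.88
So the left factor is ~C (+) A = 0.88.
~A = 1 − 0.05 = 0.95
~A (+) C = min(1, 0.95 + 0.17) = min(1, 1.12) = 1.00
B & (~A (+) C) = max(0, 0.56 + 1.00 − 1) = max(0, 0.56) = 0.56
So the right-hand bound is B & (~A (+) C) = 0.56.
The residuum of the Łukasiewicz t-norm gives the supremum: min(1, 1 − 0.88 + 0.56).
1 − 0.88 + 0.56 = 0.68, so t = min(1, 0.68) = 0.68.
Check: 0.88 & 0.68 = max(0, 0.56) = 0.56 ≤ 0.56.

0.68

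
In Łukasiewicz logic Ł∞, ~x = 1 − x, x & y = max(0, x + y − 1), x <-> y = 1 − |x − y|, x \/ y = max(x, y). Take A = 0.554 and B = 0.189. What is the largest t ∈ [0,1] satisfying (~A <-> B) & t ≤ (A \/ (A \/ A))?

0.811

~A = 1 − 0.554 = 0.446
~A <-> B = 1 − |0.446 − 0.189| = 1 − 0.257 = 0.743
So the left factor is ~A <-> B = 0.743.
A \/ A = max(0.554, 0.554) = 0.554
A \/ (A \/ A) = max(0.554, 0.554) = 0.554
So the right-hand bound is A \/ (A \/ A) = 0.554.
The residuum of the Łukasiewicz t-norm gives the supremum: min(1, 1 − 0.743 + 0.554).
1 − 0.743 + 0.554 = 0.811, so t = min(1, 0.811) = 0.811.
Check: 0.743 & 0.811 = max(0, 0.554) = 0.554 ≤ 0.554.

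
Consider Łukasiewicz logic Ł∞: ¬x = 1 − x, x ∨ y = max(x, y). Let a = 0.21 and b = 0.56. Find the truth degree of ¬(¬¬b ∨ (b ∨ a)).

¬b = 1 − 0.56 = 0.44
¬¬b = 1 − 0.44 = 0.56
b ∨ a = max(0.56, 0.21) = 0.56
¬¬b ∨ (b ∨ a) = max(0.56, 0.56) = 0.56
¬(¬¬b ∨ (b ∨ a)) = 1 − 0.56 = 0.44

0.44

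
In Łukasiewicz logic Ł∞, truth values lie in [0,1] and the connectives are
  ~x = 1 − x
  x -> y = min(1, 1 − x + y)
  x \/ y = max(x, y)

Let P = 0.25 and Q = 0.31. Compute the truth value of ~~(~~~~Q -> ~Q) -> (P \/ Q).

~Q = 1 − 0.31 = 0.69
~~Q = 1 − 0.69 = 0.31
~~~Q = 1 − 0.31 = 0.69
~~~~Q = 1 − 0.69 = 0.31
~~~~Q -> ~Q = min(1, 1 − 0.31 + 0.69) = min(1, 1.38) = 1.00
~(~~~~Q -> ~Q) = 1 − 1.00 = 0.00
~~(~~~~Q -> ~Q) = 1 − 0.00 = 1.00
P \/ Q = max(0.25, 0.31) = 0.31
~~(~~~~Q -> ~Q) -> (P \/ Q) = min(1, 1 − 1.00 + 0.31) = min(1, 0.31) = 0.31

0.31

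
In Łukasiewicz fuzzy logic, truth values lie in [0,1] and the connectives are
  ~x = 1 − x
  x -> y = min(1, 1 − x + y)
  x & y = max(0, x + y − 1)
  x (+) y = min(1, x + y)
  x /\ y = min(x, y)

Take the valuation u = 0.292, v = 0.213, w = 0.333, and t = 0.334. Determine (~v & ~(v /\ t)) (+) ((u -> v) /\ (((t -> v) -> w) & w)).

~v = 1 − 0.213 = 0.787
v /\ t = min(0.213, 0.334) = 0.213
~(v /\ t) = 1 − 0.213 = 0.787
~v & ~(v /\ t) = max(0, 0.787 + 0.787 − 1) = max(0, 0.574) = 0.574
u -> v = min(1, 1 − 0.292 + 0.213) = min(1, 0.921) = 0.921
t -> v = min(1, 1 − 0.334 + 0.213) = min(1, 0.879) = 0.879
(t -> v) -> w = min(1, 1 − 0.879 + 0.333) = min(1, 0.454) = 0.454
((t -> v) -> w) & w = max(0, 0.454 + 0.333 − 1) = max(0, -0.213) = 0.000
(u -> v) /\ (((t -> v) -> w) & w) = min(0.921, 0.000) = 0.000
(~v & ~(v /\ t)) (+) ((u -> v) /\ (((t -> v) -> w) & w)) = min(1, 0.574 + 0.000) = min(1, 0.574) = 0.574

0.574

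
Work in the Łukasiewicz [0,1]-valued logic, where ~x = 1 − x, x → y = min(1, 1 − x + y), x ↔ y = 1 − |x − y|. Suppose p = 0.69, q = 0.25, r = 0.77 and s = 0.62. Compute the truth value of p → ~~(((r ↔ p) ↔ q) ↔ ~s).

r ↔ p = 1 − |0.77 − 0.69| = 1 − 0.08 = 0.92
(r ↔ p) ↔ q = 1 − |0.92 − 0.25| = 1 − 0.67 = 0.33
~s = 1 − 0.62 = 0.38
((r ↔ p) ↔ q) ↔ ~s = 1 − |0.33 − 0.38| = 1 − 0.05 = 0.95
~(((r ↔ p) ↔ q) ↔ ~s) = 1 − 0.95 = 0.05
~~(((r ↔ p) ↔ q) ↔ ~s) = 1 − 0.05 = 0.95
p → ~~(((r ↔ p) ↔ q) ↔ ~s) = min(1, 1 − 0.69 + 0.95) = min(1, 1.26) = 1.00

1.00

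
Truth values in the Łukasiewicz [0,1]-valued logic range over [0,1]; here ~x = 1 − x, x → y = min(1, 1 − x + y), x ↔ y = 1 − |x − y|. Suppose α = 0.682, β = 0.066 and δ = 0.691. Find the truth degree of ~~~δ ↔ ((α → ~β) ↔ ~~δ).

~δ = 1 − 0.691 = 0.309
~~δ = 1 − 0.309 = 0.691
~~~δ = 1 − 0.691 = 0.309
~β = 1 − 0.066 = 0.934
α → ~β = min(1, 1 − 0.682 + 0.934) = min(1, 1.252) = 1.000
(α → ~β) ↔ ~~δ = 1 − |1.000 − 0.691| = 1 − 0.309 = 0.691
~~~δ ↔ ((α → ~β) ↔ ~~δ) = 1 − |0.309 − 0.691| = 1 − 0.382 = 0.618

0.618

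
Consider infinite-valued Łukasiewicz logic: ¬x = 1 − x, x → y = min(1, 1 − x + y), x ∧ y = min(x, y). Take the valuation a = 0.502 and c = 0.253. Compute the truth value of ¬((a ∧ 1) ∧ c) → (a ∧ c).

a ∧ 1 = min(0.502, 1.000) = 0.502
(a ∧ 1) ∧ c = min(0.502, 0.253) = 0.253
¬((a ∧ 1) ∧ c) = 1 − 0.253 = 0.747
a ∧ c = min(0.502, 0.253) = 0.253
¬((a ∧ 1) ∧ c) → (a ∧ c) = min(1, 1 − 0.747 + 0.253) = min(1, 0.506) = 0.506

0.506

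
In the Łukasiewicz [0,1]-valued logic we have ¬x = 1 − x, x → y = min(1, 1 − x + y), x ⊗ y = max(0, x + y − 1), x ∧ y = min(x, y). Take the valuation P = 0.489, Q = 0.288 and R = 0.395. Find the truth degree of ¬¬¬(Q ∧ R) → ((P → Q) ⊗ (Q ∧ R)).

Q ∧ R = min(0.288, 0.395) = 0.288
¬(Q ∧ R) = 1 − 0.288 = 0.712
¬¬(Q ∧ R) = 1 − 0.712 = 0.288
¬¬¬(Q ∧ R) = 1 − 0.288 = 0.712
P → Q = min(1, 1 − 0.489 + 0.288) = min(1, 0.799) = 0.799
(P → Q) ⊗ (Q ∧ R) = max(0, 0.799 + 0.288 − 1) = max(0, 0.087) = 0.087
¬¬¬(Q ∧ R) → ((P → Q) ⊗ (Q ∧ R)) = min(1, 1 − 0.712 + 0.087) = min(1, 0.375) = 0.375

0.375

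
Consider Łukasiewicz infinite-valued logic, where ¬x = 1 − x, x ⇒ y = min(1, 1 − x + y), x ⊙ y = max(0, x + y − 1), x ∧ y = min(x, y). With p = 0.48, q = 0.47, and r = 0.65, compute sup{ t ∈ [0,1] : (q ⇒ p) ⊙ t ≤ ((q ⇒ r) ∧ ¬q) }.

0.53

q ⇒ p = min(1, 1 − 0.47 + 0.48) = min(1, 1.01) = 1.00
So the left factor is q ⇒ p = 1.00.
q ⇒ r = min(1, 1 − 0.47 + 0.65) = min(1, 1.18) = 1.00
¬q = 1 − 0.47 = 0.53
(q ⇒ r) ∧ ¬q = min(1.00, 0.53) = 0.53
So the right-hand bound is (q ⇒ r) ∧ ¬q = 0.53.
The residuum of the Łukasiewicz t-norm gives the supremum: min(1, 1 − 1.00 + 0.53).
1 − 1.00 + 0.53 = 0.53, so t = min(1, 0.53) = 0.53.
Check: 1.00 ⊙ 0.53 = max(0, 0.53) = 0.53 ≤ 0.53.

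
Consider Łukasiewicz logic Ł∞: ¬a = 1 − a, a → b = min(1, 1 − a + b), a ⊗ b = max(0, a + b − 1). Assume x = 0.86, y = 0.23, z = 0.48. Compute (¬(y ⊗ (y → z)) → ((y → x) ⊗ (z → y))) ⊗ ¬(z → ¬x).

y → z = min(1, 1 − 0.23 + 0.48) = min(1, 1.25) = 1.00
y ⊗ (y → z) = max(0, 0.23 + 1.00 − 1) = max(0, 0.23) = 0.23
¬(y ⊗ (y → z)) = 1 − 0.23 = 0.77
y → x = min(1, 1 − 0.23 + 0.86) = min(1, 1.63) = 1.00
z → y = min(1, 1 − 0.48 + 0.23) = min(1, 0.75) = 0.75
(y → x) ⊗ (z → y) = max(0, 1.00 + 0.75 − 1) = max(0, 0.75) = 0.75
¬(y ⊗ (y → z)) → ((y → x) ⊗ (z → y)) = min(1, 1 − 0.77 + 0.75) = min(1, 0.98) = 0.98
¬x = 1 − 0.86 = 0.14
z → ¬x = min(1, 1 − 0.48 + 0.14) = min(1, 0.66) = 0.66
¬(z → ¬x) = 1 − 0.66 = 0.34
(¬(y ⊗ (y → z)) → ((y → x) ⊗ (z → y))) ⊗ ¬(z → ¬x) = max(0, 0.98 + 0.34 − 1) = max(0, 0.32) = 0.32

0.32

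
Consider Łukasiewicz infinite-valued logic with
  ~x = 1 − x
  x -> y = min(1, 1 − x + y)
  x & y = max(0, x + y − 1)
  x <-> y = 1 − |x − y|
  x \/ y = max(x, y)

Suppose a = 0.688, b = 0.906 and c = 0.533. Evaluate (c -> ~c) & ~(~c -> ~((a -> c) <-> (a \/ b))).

0.340

~c = 1 − 0.533 = 0.467
c -> ~c = min(1, 1 − 0.533 + 0.467) = min(1, 0.934) = 0.934
a -> c = min(1, 1 − 0.688 + 0.533) = min(1, 0.845) = 0.845
a \/ b = max(0.688, 0.906) = 0.906
(a -> c) <-> (a \/ b) = 1 − |0.845 − 0.906| = 1 − 0.061 = 0.939
~((a -> c) <-> (a \/ b)) = 1 − 0.939 = 0.061
~c -> ~((a -> c) <-> (a \/ b)) = min(1, 1 − 0.467 + 0.061) = min(1, 0.594) = 0.594
~(~c -> ~((a -> c) <-> (a \/ b))) = 1 − 0.594 = 0.406
(c -> ~c) & ~(~c -> ~((a -> c) <-> (a \/ b))) = max(0, 0.934 + 0.406 − 1) = max(0, 0.340) = 0.340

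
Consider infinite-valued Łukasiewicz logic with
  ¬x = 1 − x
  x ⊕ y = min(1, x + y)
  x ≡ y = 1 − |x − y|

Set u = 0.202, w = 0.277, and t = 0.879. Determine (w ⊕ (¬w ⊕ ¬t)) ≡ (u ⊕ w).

¬w = 1 − 0.277 = 0.723
¬t = 1 − 0.879 = 0.121
¬w ⊕ ¬t = min(1, 0.723 + 0.121) = min(1, 0.844) = 0.844
w ⊕ (¬w ⊕ ¬t) = min(1, 0.277 + 0.844) = min(1, 1.121) = 1.000
u ⊕ w = min(1, 0.202 + 0.277) = min(1, 0.479) = 0.479
(w ⊕ (¬w ⊕ ¬t)) ≡ (u ⊕ w) = 1 − |1.000 − 0.479| = 1 − 0.521 = 0.479

0.479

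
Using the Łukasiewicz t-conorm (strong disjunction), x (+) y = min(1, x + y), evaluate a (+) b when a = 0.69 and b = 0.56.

1.00

a (+) b = min(1, 0.69 + 0.56) = min(1, 1.25) = 1.00
For comparison, the Gödel t-conorm max(x, y) would give 0.69.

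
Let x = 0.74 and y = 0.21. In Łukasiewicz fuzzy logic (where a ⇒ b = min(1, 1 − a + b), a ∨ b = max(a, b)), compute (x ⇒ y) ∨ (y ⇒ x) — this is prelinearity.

x ⇒ y = min(1, 1 − 0.74 + 0.21) = min(1, 0.47) = 0.47
y ⇒ x = min(1, 1 − 0.21 + 0.74) = min(1, 1.53) = 1.00
(x ⇒ y) ∨ (y ⇒ x) = max(0.47, 1.00) = 1.00
(As expected: a Ł∞-tautology — holds in every MV-chain.)

1.00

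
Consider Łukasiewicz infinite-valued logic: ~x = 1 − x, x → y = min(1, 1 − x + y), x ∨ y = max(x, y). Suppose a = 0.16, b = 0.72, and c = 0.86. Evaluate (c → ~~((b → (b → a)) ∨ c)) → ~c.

0.14

b → a = min(1, 1 − 0.72 + 0.16) = min(1, 0.44) = 0.44
b → (b → a) = min(1, 1 − 0.72 + 0.44) = min(1, 0.72) = 0.72
(b → (b → a)) ∨ c = max(0.72, 0.86) = 0.86
~((b → (b → a)) ∨ c) = 1 − 0.86 = 0.14
~~((b → (b → a)) ∨ c) = 1 − 0.14 = 0.86
c → ~~((b → (b → a)) ∨ c) = min(1, 1 − 0.86 + 0.86) = min(1, 1.00) = 1.00
~c = 1 − 0.86 = 0.14
(c → ~~((b → (b → a)) ∨ c)) → ~c = min(1, 1 − 1.00 + 0.14) = min(1, 0.14) = 0.14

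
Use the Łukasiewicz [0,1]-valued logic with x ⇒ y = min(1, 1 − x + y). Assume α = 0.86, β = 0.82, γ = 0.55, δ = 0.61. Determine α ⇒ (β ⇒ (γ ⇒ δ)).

γ ⇒ δ = min(1, 1 − 0.55 + 0.61) = min(1, 1.06) = 1.00
β ⇒ (γ ⇒ δ) = min(1, 1 − 0.82 + 1.00) = min(1, 1.18) = 1.00
α ⇒ (β ⇒ (γ ⇒ δ)) = min(1, 1 − 0.86 + 1.00) = min(1, 1.14) = 1.00

1.00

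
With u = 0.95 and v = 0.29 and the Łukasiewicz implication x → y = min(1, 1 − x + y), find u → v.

u → v = min(1, 1 − 0.95 + 0.29) = min(1, 0.34) = 0.34
For comparison, the Gödel implication (1 if x ≤ y else y) would give 0.29.

0.34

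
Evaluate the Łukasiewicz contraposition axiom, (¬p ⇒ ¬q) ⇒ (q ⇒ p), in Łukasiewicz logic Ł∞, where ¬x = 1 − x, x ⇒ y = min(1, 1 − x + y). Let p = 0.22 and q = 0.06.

1.00

¬p = 1 − 0.22 = 0.78
¬q = 1 − 0.06 = 0.94
¬p ⇒ ¬q = min(1, 1 − 0.78 + 0.94) = min(1, 1.16) = 1.00
q ⇒ p = min(1, 1 − 0.06 + 0.22) = min(1, 1.16) = 1.00
(¬p ⇒ ¬q) ⇒ (q ⇒ p) = min(1, 1 − 1.00 + 1.00) = min(1, 1.00) = 1.00
(As expected: an axiom of Ł∞, always 1.)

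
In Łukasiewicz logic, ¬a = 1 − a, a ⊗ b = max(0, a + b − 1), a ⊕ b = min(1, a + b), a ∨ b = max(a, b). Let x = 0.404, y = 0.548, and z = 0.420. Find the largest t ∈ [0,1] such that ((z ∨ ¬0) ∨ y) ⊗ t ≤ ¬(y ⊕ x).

¬0 = 1 − 0.000 = 1.000
z ∨ ¬0 = max(0.420, 1.000) = 1.000
(z ∨ ¬0) ∨ y = max(1.000, 0.548) = 1.000
So the left factor is (z ∨ ¬0) ∨ y = 1.000.
y ⊕ x = min(1, 0.548 + 0.404) = min(1, 0.952) = 0.952
¬(y ⊕ x) = 1 − 0.952 = 0.048
So the right-hand bound is ¬(y ⊕ x) = 0.048.
The residuum of the Łukasiewicz t-norm gives the supremum: min(1, 1 − 1.000 + 0.048).
1 − 1.000 + 0.048 = 0.048, so t = min(1, 0.048) = 0.048.
Check: 1.000 ⊗ 0.048 = max(0, 0.048) = 0.048 ≤ 0.048.

0.048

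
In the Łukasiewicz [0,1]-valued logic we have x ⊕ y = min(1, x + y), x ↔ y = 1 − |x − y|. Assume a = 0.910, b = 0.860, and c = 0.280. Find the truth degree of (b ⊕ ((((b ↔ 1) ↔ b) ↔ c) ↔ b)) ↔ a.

b ↔ 1 = 1 − |0.860 − 1.000| = 1 − 0.140 = 0.860
(b ↔ 1) ↔ b = 1 − |0.860 − 0.860| = 1 − 0.000 = 1.000
((b ↔ 1) ↔ b) ↔ c = 1 − |1.000 − 0.280| = 1 − 0.720 = 0.280
(((b ↔ 1) ↔ b) ↔ c) ↔ b = 1 − |0.280 − 0.860| = 1 − 0.580 = 0.420
b ⊕ ((((b ↔ 1) ↔ b) ↔ c) ↔ b) = min(1, 0.860 + 0.420) = min(1, 1.280) = 1.000
(b ⊕ ((((b ↔ 1) ↔ b) ↔ c) ↔ b)) ↔ a = 1 − |1.000 − 0.910| = 1 − 0.090 = 0.910

0.910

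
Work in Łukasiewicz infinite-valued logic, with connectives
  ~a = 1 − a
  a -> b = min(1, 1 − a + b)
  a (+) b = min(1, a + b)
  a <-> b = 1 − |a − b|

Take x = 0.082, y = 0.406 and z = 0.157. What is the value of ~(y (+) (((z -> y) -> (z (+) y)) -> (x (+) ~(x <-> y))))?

z -> y = min(1, 1 − 0.157 + 0.406) = min(1, 1.249) = 1.000
z (+) y = min(1, 0.157 + 0.406) = min(1, 0.563) = 0.563
(z -> y) -> (z (+) y) = min(1, 1 − 1.000 + 0.563) = min(1, 0.563) = 0.563
x <-> y = 1 − |0.082 − 0.406| = 1 − 0.324 = 0.676
~(x <-> y) = 1 − 0.676 = 0.324
x (+) ~(x <-> y) = min(1, 0.082 + 0.324) = min(1, 0.406) = 0.406
((z -> y) -> (z (+) y)) -> (x (+) ~(x <-> y)) = min(1, 1 − 0.563 + 0.406) = min(1, 0.843) = 0.843
y (+) (((z -> y) -> (z (+) y)) -> (x (+) ~(x <-> y))) = min(1, 0.406 + 0.843) = min(1, 1.249) = 1.000
~(y (+) (((z -> y) -> (z (+) y)) -> (x (+) ~(x <-> y)))) = 1 − 1.000 = 0.000

0.000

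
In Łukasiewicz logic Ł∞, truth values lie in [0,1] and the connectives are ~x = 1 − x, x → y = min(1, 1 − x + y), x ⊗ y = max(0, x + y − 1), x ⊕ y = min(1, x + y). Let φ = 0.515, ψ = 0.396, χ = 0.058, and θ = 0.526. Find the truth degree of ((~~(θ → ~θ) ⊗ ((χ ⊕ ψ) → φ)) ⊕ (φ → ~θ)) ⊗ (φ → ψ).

~θ = 1 − 0.526 = 0.474
θ → ~θ = min(1, 1 − 0.526 + 0.474) = min(1, 0.948) = 0.948
~(θ → ~θ) = 1 − 0.948 = 0.052
~~(θ → ~θ) = 1 − 0.052 = 0.948
χ ⊕ ψ = min(1, 0.058 + 0.396) = min(1, 0.454) = 0.454
(χ ⊕ ψ) → φ = min(1, 1 − 0.454 + 0.515) = min(1, 1.061) = 1.000
~~(θ → ~θ) ⊗ ((χ ⊕ ψ) → φ) = max(0, 0.948 + 1.000 − 1) = max(0, 0.948) = 0.948
φ → ~θ = min(1, 1 − 0.515 + 0.474) = min(1, 0.959) = 0.959
(~~(θ → ~θ) ⊗ ((χ ⊕ ψ) → φ)) ⊕ (φ → ~θ) = min(1, 0.948 + 0.959) = min(1, 1.907) = 1.000
φ → ψ = min(1, 1 − 0.515 + 0.396) = min(1, 0.881) = 0.881
((~~(θ → ~θ) ⊗ ((χ ⊕ ψ) → φ)) ⊕ (φ → ~θ)) ⊗ (φ → ψ) = max(0, 1.000 + 0.881 − 1) = max(0, 0.881) = 0.881

0.881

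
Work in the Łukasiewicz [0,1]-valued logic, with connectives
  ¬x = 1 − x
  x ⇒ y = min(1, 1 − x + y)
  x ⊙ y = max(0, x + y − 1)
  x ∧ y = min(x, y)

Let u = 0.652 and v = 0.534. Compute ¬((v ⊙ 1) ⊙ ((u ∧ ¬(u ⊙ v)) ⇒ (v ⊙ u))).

0.932

v ⊙ 1 = max(0, 0.534 + 1.000 − 1) = max(0, 0.534) = 0.534
u ⊙ v = max(0, 0.652 + 0.534 − 1) = max(0, 0.186) = 0.186
¬(u ⊙ v) = 1 − 0.186 = 0.814
u ∧ ¬(u ⊙ v) = min(0.652, 0.814) = 0.652
v ⊙ u = max(0, 0.534 + 0.652 − 1) = max(0, 0.186) = 0.186
(u ∧ ¬(u ⊙ v)) ⇒ (v ⊙ u) = min(1, 1 − 0.652 + 0.186) = min(1, 0.534) = 0.534
(v ⊙ 1) ⊙ ((u ∧ ¬(u ⊙ v)) ⇒ (v ⊙ u)) = max(0, 0.534 + 0.534 − 1) = max(0, 0.068) = 0.068
¬((v ⊙ 1) ⊙ ((u ∧ ¬(u ⊙ v)) ⇒ (v ⊙ u))) = 1 − 0.068 = 0.932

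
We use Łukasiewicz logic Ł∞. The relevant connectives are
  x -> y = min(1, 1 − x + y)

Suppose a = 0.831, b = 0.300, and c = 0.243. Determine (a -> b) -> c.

0.774

a -> b = min(1, 1 − 0.831 + 0.300) = min(1, 0.469) = 0.469
(a -> b) -> c = min(1, 1 − 0.469 + 0.243) = min(1, 0.774) = 0.774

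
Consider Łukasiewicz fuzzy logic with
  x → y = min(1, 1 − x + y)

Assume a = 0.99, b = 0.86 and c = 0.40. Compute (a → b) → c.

0.53

a → b = min(1, 1 − 0.99 + 0.86) = min(1, 0.87) = 0.87
(a → b) → c = min(1, 1 − 0.87 + 0.40) = min(1, 0.53) = 0.53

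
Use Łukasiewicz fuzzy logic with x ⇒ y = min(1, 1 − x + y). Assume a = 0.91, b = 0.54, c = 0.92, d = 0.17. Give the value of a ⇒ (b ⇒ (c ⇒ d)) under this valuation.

c ⇒ d = min(1, 1 − 0.92 + 0.17) = min(1, 0.25) = 0.25
b ⇒ (c ⇒ d) = min(1, 1 − 0.54 + 0.25) = min(1, 0.71) = 0.71
a ⇒ (b ⇒ (c ⇒ d)) = min(1, 1 − 0.91 + 0.71) = min(1, 0.80) = 0.80

0.80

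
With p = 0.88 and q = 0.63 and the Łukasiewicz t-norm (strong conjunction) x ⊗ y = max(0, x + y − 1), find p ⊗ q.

0.51

p ⊗ q = max(0, 0.88 + 0.63 − 1) = max(0, 0.51) = 0.51
For comparison, the Gödel (minimum) t-norm min(x, y) would give 0.63.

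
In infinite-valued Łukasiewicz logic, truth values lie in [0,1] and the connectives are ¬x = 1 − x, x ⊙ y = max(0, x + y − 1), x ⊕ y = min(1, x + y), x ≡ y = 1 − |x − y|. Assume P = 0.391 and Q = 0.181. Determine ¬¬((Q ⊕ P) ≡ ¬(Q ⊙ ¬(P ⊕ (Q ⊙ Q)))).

0.572

Q ⊕ P = min(1, 0.181 + 0.391) = min(1, 0.572) = 0.572
Q ⊙ Q = max(0, 0.181 + 0.181 − 1) = max(0, -0.638) = 0.000
P ⊕ (Q ⊙ Q) = min(1, 0.391 + 0.000) = min(1, 0.391) = 0.391
¬(P ⊕ (Q ⊙ Q)) = 1 − 0.391 = 0.609
Q ⊙ ¬(P ⊕ (Q ⊙ Q)) = max(0, 0.181 + 0.609 − 1) = max(0, -0.210) = 0.000
¬(Q ⊙ ¬(P ⊕ (Q ⊙ Q))) = 1 − 0.000 = 1.000
(Q ⊕ P) ≡ ¬(Q ⊙ ¬(P ⊕ (Q ⊙ Q))) = 1 − |0.572 − 1.000| = 1 − 0.428 = 0.572
¬((Q ⊕ P) ≡ ¬(Q ⊙ ¬(P ⊕ (Q ⊙ Q)))) = 1 − 0.572 = 0.428
¬¬((Q ⊕ P) ≡ ¬(Q ⊙ ¬(P ⊕ (Q ⊙ Q)))) = 1 − 0.428 = 0.572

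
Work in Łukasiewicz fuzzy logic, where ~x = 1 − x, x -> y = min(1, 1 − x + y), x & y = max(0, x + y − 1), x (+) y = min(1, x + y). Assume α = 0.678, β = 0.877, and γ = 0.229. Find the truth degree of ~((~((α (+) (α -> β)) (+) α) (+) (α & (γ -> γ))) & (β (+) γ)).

0.322

α -> β = min(1, 1 − 0.678 + 0.877) = min(1, 1.199) = 1.000
α (+) (α -> β) = min(1, 0.678 + 1.000) = min(1, 1.678) = 1.000
(α (+) (α -> β)) (+) α = min(1, 1.000 + 0.678) = min(1, 1.678) = 1.000
~((α (+) (α -> β)) (+) α) = 1 − 1.000 = 0.000
γ -> γ = min(1, 1 − 0.229 + 0.229) = min(1, 1.000) = 1.000
α & (γ -> γ) = max(0, 0.678 + 1.000 − 1) = max(0, 0.678) = 0.678
~((α (+) (α -> β)) (+) α) (+) (α & (γ -> γ)) = min(1, 0.000 + 0.678) = min(1, 0.678) = 0.678
β (+) γ = min(1, 0.877 + 0.229) = min(1, 1.106) = 1.000
(~((α (+) (α -> β)) (+) α) (+) (α & (γ -> γ))) & (β (+) γ) = max(0, 0.678 + 1.000 − 1) = max(0, 0.678) = 0.678
~((~((α (+) (α -> β)) (+) α) (+) (α & (γ -> γ))) & (β (+) γ)) = 1 − 0.678 = 0.322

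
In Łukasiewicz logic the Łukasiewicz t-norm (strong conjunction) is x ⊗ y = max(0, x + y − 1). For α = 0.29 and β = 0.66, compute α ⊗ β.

0.00

α ⊗ β = max(0, 0.29 + 0.66 − 1) = max(0, -0.05) = 0.00
For comparison, the Gödel (minimum) t-norm min(x, y) would give 0.29.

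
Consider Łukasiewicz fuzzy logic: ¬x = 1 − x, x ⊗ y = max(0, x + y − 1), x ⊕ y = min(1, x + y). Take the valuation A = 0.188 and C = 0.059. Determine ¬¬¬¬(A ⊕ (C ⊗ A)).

C ⊗ A = max(0, 0.059 + 0.188 − 1) = max(0, -0.753) = 0.000
A ⊕ (C ⊗ A) = min(1, 0.188 + 0.000) = min(1, 0.188) = 0.188
¬(A ⊕ (C ⊗ A)) = 1 − 0.188 = 0.812
¬¬(A ⊕ (C ⊗ A)) = 1 − 0.812 = 0.188
¬¬¬(A ⊕ (C ⊗ A)) = 1 − 0.188 = 0.812
¬¬¬¬(A ⊕ (C ⊗ A)) = 1 − 0.812 = 0.188

0.188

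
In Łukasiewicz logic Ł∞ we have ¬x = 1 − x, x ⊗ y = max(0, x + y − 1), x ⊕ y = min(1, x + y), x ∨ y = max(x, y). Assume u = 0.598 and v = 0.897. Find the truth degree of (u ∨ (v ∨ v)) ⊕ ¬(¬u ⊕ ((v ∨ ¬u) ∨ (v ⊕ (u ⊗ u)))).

v ∨ v = max(0.897, 0.897) = 0.897
u ∨ (v ∨ v) = max(0.598, 0.897) = 0.897
¬u = 1 − 0.598 = 0.402
v ∨ ¬u = max(0.897, 0.402) = 0.897
u ⊗ u = max(0, 0.598 + 0.598 − 1) = max(0, 0.196) = 0.196
v ⊕ (u ⊗ u) = min(1, 0.897 + 0.196) = min(1, 1.093) = 1.000
(v ∨ ¬u) ∨ (v ⊕ (u ⊗ u)) = max(0.897, 1.000) = 1.000
¬u ⊕ ((v ∨ ¬u) ∨ (v ⊕ (u ⊗ u))) = min(1, 0.402 + 1.000) = min(1, 1.402) = 1.000
¬(¬u ⊕ ((v ∨ ¬u) ∨ (v ⊕ (u ⊗ u)))) = 1 − 1.000 = 0.000
(u ∨ (v ∨ v)) ⊕ ¬(¬u ⊕ ((v ∨ ¬u) ∨ (v ⊕ (u ⊗ u)))) = min(1, 0.897 + 0.000) = min(1, 0.897) = 0.897

0.897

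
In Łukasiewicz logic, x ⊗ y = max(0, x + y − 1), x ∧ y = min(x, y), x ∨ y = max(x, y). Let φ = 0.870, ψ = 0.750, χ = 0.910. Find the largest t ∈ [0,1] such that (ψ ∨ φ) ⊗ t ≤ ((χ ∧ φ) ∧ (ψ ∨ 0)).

ψ ∨ φ = max(0.750, 0.870) = 0.870
So the left factor is ψ ∨ φ = 0.870.
χ ∧ φ = min(0.910, 0.870) = 0.870
ψ ∨ 0 = max(0.750, 0.000) = 0.750
(χ ∧ φ) ∧ (ψ ∨ 0) = min(0.870, 0.750) = 0.750
So the right-hand bound is (χ ∧ φ) ∧ (ψ ∨ 0) = 0.750.
The residuum of the Łukasiewicz t-norm gives the supremum: min(1, 1 − 0.870 + 0.750).
1 − 0.870 + 0.750 = 0.880, so t = min(1, 0.880) = 0.880.
Check: 0.870 ⊗ 0.880 = max(0, 0.750) = 0.750 ≤ 0.750.

0.880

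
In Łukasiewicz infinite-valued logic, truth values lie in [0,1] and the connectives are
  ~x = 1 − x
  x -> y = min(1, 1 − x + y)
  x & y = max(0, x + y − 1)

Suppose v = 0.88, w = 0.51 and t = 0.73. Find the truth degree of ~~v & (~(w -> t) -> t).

0.88

~v = 1 − 0.88 = 0.12
~~v = 1 − 0.12 = 0.88
w -> t = min(1, 1 − 0.51 + 0.73) = min(1, 1.22) = 1.00
~(w -> t) = 1 − 1.00 = 0.00
~(w -> t) -> t = min(1, 1 − 0.00 + 0.73) = min(1, 1.73) = 1.00
~~v & (~(w -> t) -> t) = max(0, 0.88 + 1.00 − 1) = max(0, 0.88) = 0.88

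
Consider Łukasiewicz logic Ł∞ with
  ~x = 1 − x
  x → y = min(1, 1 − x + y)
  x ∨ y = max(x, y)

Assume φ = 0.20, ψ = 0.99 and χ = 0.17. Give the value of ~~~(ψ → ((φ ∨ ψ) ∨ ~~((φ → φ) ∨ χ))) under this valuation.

φ ∨ ψ = max(0.20, 0.99) = 0.99
φ → φ = min(1, 1 − 0.20 + 0.20) = min(1, 1.00) = 1.00
(φ → φ) ∨ χ = max(1.00, 0.17) = 1.00
~((φ → φ) ∨ χ) = 1 − 1.00 = 0.00
~~((φ → φ) ∨ χ) = 1 − 0.00 = 1.00
(φ ∨ ψ) ∨ ~~((φ → φ) ∨ χ) = max(0.99, 1.00) = 1.00
ψ → ((φ ∨ ψ) ∨ ~~((φ → φ) ∨ χ)) = min(1, 1 − 0.99 + 1.00) = min(1, 1.01) = 1.00
~(ψ → ((φ ∨ ψ) ∨ ~~((φ → φ) ∨ χ))) = 1 − 1.00 = 0.00
~~(ψ → ((φ ∨ ψ) ∨ ~~((φ → φ) ∨ χ))) = 1 − 0.00 = 1.00
~~~(ψ → ((φ ∨ ψ) ∨ ~~((φ → φ) ∨ χ))) = 1 − 1.00 = 0.00

0.00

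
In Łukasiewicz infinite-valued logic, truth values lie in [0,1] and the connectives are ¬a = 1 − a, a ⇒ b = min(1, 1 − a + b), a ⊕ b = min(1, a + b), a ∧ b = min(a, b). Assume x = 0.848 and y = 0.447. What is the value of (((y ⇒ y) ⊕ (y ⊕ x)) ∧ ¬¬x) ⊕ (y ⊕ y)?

1.000

y ⇒ y = min(1, 1 − 0.447 + 0.447) = min(1, 1.000) = 1.000
y ⊕ x = min(1, 0.447 + 0.848) = min(1, 1.295) = 1.000
(y ⇒ y) ⊕ (y ⊕ x) = min(1, 1.000 + 1.000) = min(1, 2.000) = 1.000
¬x = 1 − 0.848 = 0.152
¬¬x = 1 − 0.152 = 0.848
((y ⇒ y) ⊕ (y ⊕ x)) ∧ ¬¬x = min(1.000, 0.848) = 0.848
y ⊕ y = min(1, 0.447 + 0.447) = min(1, 0.894) = 0.894
(((y ⇒ y) ⊕ (y ⊕ x)) ∧ ¬¬x) ⊕ (y ⊕ y) = min(1, 0.848 + 0.894) = min(1, 1.742) = 1.000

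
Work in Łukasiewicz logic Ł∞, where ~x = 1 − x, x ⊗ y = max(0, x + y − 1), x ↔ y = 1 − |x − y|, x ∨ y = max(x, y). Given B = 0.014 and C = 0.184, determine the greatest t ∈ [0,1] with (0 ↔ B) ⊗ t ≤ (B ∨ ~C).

0.830

0 ↔ B = 1 − |0.000 − 0.014| = 1 − 0.014 = 0.986
So the left factor is 0 ↔ B = 0.986.
~C = 1 − 0.184 = 0.816
B ∨ ~C = max(0.014, 0.816) = 0.816
So the right-hand bound is B ∨ ~C = 0.816.
The residuum of the Łukasiewicz t-norm gives the supremum: min(1, 1 − 0.986 + 0.816).
1 − 0.986 + 0.816 = 0.830, so t = min(1, 0.830) = 0.830.
Check: 0.986 ⊗ 0.830 = max(0, 0.816) = 0.816 ≤ 0.816.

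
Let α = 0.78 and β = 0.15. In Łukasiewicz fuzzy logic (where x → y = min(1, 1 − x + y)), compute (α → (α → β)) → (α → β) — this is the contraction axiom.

α → β = min(1, 1 − 0.78 + 0.15) = min(1, 0.37) = 0.37
α → (α → β) = min(1, 1 − 0.78 + 0.37) = min(1, 0.59) = 0.59
(α → (α → β)) → (α → β) = min(1, 1 − 0.59 + 0.37) = min(1, 0.78) = 0.78
(The value 0.78 < 1 shows this instance is not satisfied; fails in Ł∞ (the t-norm is not idempotent).)

0.78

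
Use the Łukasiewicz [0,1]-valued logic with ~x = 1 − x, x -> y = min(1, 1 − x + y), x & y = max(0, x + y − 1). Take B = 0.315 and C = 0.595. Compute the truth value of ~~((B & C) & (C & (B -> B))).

B & C = max(0, 0.315 + 0.595 − 1) = max(0, -0.090) = 0.000
B -> B = min(1, 1 − 0.315 + 0.315) = min(1, 1.000) = 1.000
C & (B -> B) = max(0, 0.595 + 1.000 − 1) = max(0, 0.595) = 0.595
(B & C) & (C & (B -> B)) = max(0, 0.000 + 0.595 − 1) = max(0, -0.405) = 0.000
~((B & C) & (C & (B -> B))) = 1 − 0.000 = 1.000
~~((B & C) & (C & (B -> B))) = 1 − 1.000 = 0.000

0.000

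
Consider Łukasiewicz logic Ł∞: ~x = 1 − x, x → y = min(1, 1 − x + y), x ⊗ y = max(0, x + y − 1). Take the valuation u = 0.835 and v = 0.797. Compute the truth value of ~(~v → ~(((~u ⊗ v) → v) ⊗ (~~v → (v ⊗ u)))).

~v = 1 − 0.797 = 0.203
~u = 1 − 0.835 = 0.165
~u ⊗ v = max(0, 0.165 + 0.797 − 1) = max(0, -0.038) = 0.000
(~u ⊗ v) → v = min(1, 1 − 0.000 + 0.797) = min(1, 1.797) = 1.000
~~v = 1 − 0.203 = 0.797
v ⊗ u = max(0, 0.797 + 0.835 − 1) = max(0, 0.632) = 0.632
~~v → (v ⊗ u) = min(1, 1 − 0.797 + 0.632) = min(1, 0.835) = 0.835
((~u ⊗ v) → v) ⊗ (~~v → (v ⊗ u)) = max(0, 1.000 + 0.835 − 1) = max(0, 0.835) = 0.835
~(((~u ⊗ v) → v) ⊗ (~~v → (v ⊗ u))) = 1 − 0.835 = 0.165
~v → ~(((~u ⊗ v) → v) ⊗ (~~v → (v ⊗ u))) = min(1, 1 − 0.203 + 0.165) = min(1, 0.962) = 0.962
~(~v → ~(((~u ⊗ v) → v) ⊗ (~~v → (v ⊗ u)))) = 1 − 0.962 = 0.038

0.038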